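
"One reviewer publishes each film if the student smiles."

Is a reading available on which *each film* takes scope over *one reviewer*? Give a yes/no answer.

Yes

The adjunct clause does not contain *each film*, which is the matrix object.
With no island boundary between them, the object can take inverse scope over the subject via ordinary QR within the clause.
Both orderings are possible: *one reviewer* > *each film* and *each film* > *one reviewer*.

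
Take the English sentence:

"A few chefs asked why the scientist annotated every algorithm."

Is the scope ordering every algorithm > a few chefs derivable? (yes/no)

*every algorithm* is embedded in the embedded question *why the scientist annotated every algorithm*.
Embedded wh-clauses are opaque for QR, so the quantifier stays inside the question.
So *every algorithm* cannot raise high enough to outscope *a few chefs*; only the surface ordering *a few chefs* > *every algorithm* is available.

No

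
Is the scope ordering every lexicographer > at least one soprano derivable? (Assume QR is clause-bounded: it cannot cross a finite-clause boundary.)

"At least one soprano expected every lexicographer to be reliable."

Yes

This is an ECM construction: *every lexicographer* is the infinitival subject, Case-marked by the matrix verb, and the infinitive is transparent for QR.
QR within a single clause is free, so the lower quantifier may take scope over the higher one.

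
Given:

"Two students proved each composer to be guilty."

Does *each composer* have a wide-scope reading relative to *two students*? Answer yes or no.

The ECM infinitive is scope-transparent — *each composer* is free to raise above *two students*.
Clause-internal QR can adjoin the lower DP above the subject, yielding the inverse reading.

Yes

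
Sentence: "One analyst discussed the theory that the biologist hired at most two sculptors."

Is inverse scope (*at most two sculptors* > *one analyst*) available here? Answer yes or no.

Structurally, *at most two sculptors* is inside the complex NP *the theory that the biologist hired at most two sculptors*.
The Complex NP Constraint bars QR out of the complement clause of a noun.
*at most two sculptors* > *one analyst* would require crossing that boundary, which is illicit.
(Only the surface reading survives: one fixed analyst with respect to all the relevant sculptors.)

No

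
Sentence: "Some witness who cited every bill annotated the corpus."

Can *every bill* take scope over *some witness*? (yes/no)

No

*every bill* occurs within the relative clause *who cited every bill*.
Quantifiers inside a relative clause are trapped there; the RC boundary blocks QR.
*every bill* is confined to the island and cannot take scope over *some witness*.
(Only the surface reading survives: one fixed witness with respect to all the relevant bills.)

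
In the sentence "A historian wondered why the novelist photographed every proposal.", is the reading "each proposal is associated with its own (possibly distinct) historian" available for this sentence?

No

The paraphrase describes the scope ordering *every proposal* > *a historian*.
*every proposal* is embedded in the embedded question *why the novelist photographed every proposal*.
The wh-island constraint blocks QR out of an embedded interrogative.
There is no licit LF on which *every proposal* c-commands *a historian*.
(Only the surface reading survives: one fixed historian with respect to all the relevant proposals.)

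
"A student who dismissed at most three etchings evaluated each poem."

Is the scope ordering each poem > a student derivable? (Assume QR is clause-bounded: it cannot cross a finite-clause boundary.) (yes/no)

*each poem* is a matrix argument; only *a student* is modified by the relative clause *who dismissed at most three etchings*, so the RC island is irrelevant to the target quantifier.
Since no island is crossed, the inverse ordering is licensed alongside surface scope.
Both orderings are possible: *a student* > *each poem* and *each poem* > *a student*.

Yes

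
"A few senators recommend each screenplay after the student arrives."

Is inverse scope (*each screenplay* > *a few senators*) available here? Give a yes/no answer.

Neither queried DP is inside the adjunct, so the adjunct-island constraint does not apply.
Nothing blocks QR of the lower DP to a position above the higher one, so inverse scope is available.

Yes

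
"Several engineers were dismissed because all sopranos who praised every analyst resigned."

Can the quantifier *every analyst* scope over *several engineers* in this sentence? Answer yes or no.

The DP *every analyst* is contained in the relative clause *who praised every analyst*, which is itself inside the adjunct *because all sopranos who praised every analyst resigned*.
Two island boundaries intervene — the relative clause and the adjunct. Either alone would block QR.
The inverse ordering *every analyst* > *several engineers* is therefore underivable.

No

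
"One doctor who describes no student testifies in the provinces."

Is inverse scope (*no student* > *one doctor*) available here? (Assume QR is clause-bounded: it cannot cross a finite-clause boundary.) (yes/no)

No

*no student* sits inside the relative clause *who describes no student*.
Relative clauses block scope extraction: QR cannot target a position outside the modified NP.
Hence only narrow scope for *no student* (under *one doctor*) survives.
(Only the surface reading survives: one fixed doctor with respect to all the relevant students.)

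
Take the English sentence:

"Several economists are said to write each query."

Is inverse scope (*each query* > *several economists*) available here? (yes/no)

Yes

The matrix predicate is a raising verb, whose infinitival complement is not a scope island — *each query* can QR into the matrix clause.
Nothing blocks QR of the lower DP to a position above the higher one, so inverse scope is available.
So *each query* > *several economists* is among the available readings.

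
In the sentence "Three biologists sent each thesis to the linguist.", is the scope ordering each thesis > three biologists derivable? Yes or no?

Yes

*each thesis* and *three biologists* are in the same minimal clause.
With no island boundary between them, the object can take inverse scope over the subject via ordinary QR within the clause.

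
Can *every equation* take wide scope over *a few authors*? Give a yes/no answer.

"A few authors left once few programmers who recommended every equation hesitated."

No

*every equation* occurs within the relative clause *who recommended every equation*, which is itself inside the adjunct *once few programmers who recommended every equation hesitated*.
Both the relative clause and the enclosing adjunct are scope islands; QR cannot cross either.
So the wide-scope reading for *every equation* is blocked.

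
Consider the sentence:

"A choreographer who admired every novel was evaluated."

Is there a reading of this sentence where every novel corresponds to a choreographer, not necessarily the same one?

No

That reading corresponds to *every novel* > *a choreographer*.
*every novel* sits inside the relative clause *who admired every novel*.
Relative clauses block scope extraction: QR cannot target a position outside the modified NP.
The inverse ordering *every novel* > *a choreographer* is therefore underivable.
(Only the surface reading survives: one fixed choreographer with respect to all the relevant novels.)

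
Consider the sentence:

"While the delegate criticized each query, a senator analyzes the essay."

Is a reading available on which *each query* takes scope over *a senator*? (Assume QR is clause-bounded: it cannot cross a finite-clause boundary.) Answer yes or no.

*each query* sits inside the adjunct clause *while the delegate criticized each query*.
Adverbial clauses are not L-marked, so they are barriers for QR — the quantifier cannot escape the adjunct.
So the wide-scope reading for *each query* is blocked.

No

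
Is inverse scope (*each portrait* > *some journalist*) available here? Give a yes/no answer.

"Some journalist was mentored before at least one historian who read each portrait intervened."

*each portrait* occurs within the relative clause *who read each portrait*, which is itself inside the adjunct *before at least one historian who read each portrait intervened*.
Both the relative clause and the enclosing adjunct are scope islands; QR cannot cross either.
*each portrait* is confined to the island and cannot take scope over *some journalist*.

No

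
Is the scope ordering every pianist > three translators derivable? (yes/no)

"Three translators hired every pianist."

Yes

*three translators* and *every pianist* are co-arguments of the matrix verb, with nothing but a clause-internal boundary between them.
QR within a single clause is free, so the lower quantifier may take scope over the higher one.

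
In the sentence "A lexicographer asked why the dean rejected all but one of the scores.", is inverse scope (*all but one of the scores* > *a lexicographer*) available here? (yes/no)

*all but one of the scores* sits inside the embedded question *why the dean rejected all but one of the scores*.
QR across an interrogative CP boundary is ruled out as a wh-island violation.
The inverse ordering *all but one of the scores* > *a lexicographer* is therefore underivable.

No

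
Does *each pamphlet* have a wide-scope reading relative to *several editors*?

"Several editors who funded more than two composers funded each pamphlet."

Yes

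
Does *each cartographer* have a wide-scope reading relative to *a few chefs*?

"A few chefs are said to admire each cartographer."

Raising constructions are monoclausal for scope purposes; *each cartographer* is not separated from *a few chefs* by any island.
Ordinary QR to a clause-peripheral position gives the wide-scope LF for the lower DP.
So *each cartographer* > *a few chefs* is among the available readings.

Yes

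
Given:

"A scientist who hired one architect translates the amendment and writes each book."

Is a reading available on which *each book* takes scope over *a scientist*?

*each book* sits inside one conjunct of the coordinate structure (*writes each book*).
Coordinate structures are islands for non-across-the-board movement, QR included.
Hence only narrow scope for *each book* (under *a scientist*) survives.
(Only the surface reading survives: one fixed scientist with respect to all the relevant books.)

No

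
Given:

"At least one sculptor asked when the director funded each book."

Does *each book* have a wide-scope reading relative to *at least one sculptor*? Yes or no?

*each book* occurs within the embedded question *when the director funded each book*.
An indirect question is a wh-island; the filled [Spec,CP] blocks QR across the CP edge.
So the wide-scope reading for *each book* is blocked.

No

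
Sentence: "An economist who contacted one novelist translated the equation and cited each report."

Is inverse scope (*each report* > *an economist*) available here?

No

*each report* sits inside one conjunct of the coordinate structure (*cited each report*).
The Coordinate Structure Constraint blocks movement (including QR) out of a single conjunct.
So *each report* cannot raise high enough to outscope *an economist*; only the surface ordering *an economist* > *each report* is available.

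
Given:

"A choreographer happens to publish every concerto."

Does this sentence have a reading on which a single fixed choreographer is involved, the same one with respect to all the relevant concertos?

Yes

The described interpretation is the *a choreographer* > *every concerto* scoping.
Nothing needs to raise for *a choreographer* > *every concerto*, so no island constraint is at stake.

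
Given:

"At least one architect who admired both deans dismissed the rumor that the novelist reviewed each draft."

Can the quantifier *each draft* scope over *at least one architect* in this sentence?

No

The target quantifier *each draft* is part of the complex NP *the rumor that the novelist reviewed each draft*.
Noun-complement clauses are scope islands (the Complex NP Constraint): a quantifier inside one cannot scope into the matrix.
The inverse ordering *each draft* > *at least one architect* is therefore underivable.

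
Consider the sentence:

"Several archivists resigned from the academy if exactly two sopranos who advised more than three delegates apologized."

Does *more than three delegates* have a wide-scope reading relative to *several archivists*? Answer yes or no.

No

Structurally, *more than three delegates* is inside the relative clause *who advised more than three delegates*, which is itself inside the adjunct *if exactly two sopranos who advised more than three delegates apologized*.
Two island boundaries intervene — the relative clause and the adjunct. Either alone would block QR.
There is no licit LF on which *more than three delegates* c-commands *several archivists*.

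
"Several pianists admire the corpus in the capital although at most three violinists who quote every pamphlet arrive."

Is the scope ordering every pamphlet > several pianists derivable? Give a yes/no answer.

No

The target quantifier *every pamphlet* is part of the relative clause *who quote every pamphlet*, which is itself inside the adjunct *although at most three violinists who quote every pamphlet arrive*.
Even if one barrier were somehow void, the other would still block QR.
So *every pamphlet* cannot raise to a position above *several pianists*.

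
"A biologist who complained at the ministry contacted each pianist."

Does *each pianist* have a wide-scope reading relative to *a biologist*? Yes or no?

Yes

Although the sentence contains a relative clause (*who complained at the ministry*), *each pianist* is outside it, in the matrix VP.
With no island boundary between them, the object can take inverse scope over the subject via ordinary QR within the clause.
Both orderings are possible: *a biologist* > *each pianist* and *each pianist* > *a biologist*.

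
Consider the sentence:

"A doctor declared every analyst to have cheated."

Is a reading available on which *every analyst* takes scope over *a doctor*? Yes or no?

Yes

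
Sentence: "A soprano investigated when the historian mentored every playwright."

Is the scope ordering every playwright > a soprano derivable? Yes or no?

No

*every playwright* is embedded in the embedded question *when the historian mentored every playwright*.
Embedded wh-clauses are opaque for QR, so the quantifier stays inside the question.
Hence only narrow scope for *every playwright* (under *a soprano*) survives.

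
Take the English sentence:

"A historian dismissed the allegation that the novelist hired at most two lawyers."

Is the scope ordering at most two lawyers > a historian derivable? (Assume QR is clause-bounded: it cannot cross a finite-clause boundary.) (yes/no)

No

The DP *at most two lawyers* is contained in the complex NP *the allegation that the novelist hired at most two lawyers*.
A that-clause complement to a noun is an island; QR cannot cross the NP boundary.
Hence only narrow scope for *at most two lawyers* (under *a historian*) survives.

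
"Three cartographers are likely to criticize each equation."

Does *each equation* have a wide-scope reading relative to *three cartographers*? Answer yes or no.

Yes

Infinitival complements of raising predicates do not block QR; *each equation* and *three cartographers* are effectively clausemates.
Since no island is crossed, the inverse ordering is licensed alongside surface scope.
Both orderings are possible: *three cartographers* > *each equation* and *each equation* > *three cartographers*.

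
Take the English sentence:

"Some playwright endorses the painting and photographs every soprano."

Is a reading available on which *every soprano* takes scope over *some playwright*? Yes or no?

No

*every soprano* occurs within one conjunct of the coordinate structure (*photographs every soprano*).
A quantifier cannot raise out of one conjunct of a coordination across the whole coordinate structure — the CSC applies to QR.
So *every soprano* cannot raise to a position above *some playwright*.
(Only the surface reading survives: one fixed playwright with respect to all the relevant sopranos.)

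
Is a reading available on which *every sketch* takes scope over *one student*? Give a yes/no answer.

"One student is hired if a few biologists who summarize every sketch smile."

Structurally, *every sketch* is inside the relative clause *who summarize every sketch*, which is itself inside the adjunct *if a few biologists who summarize every sketch smile*.
Nested islands: the RC island is itself inside an adjunct island, so wide scope is doubly excluded.
*every sketch* is confined to the island and cannot take scope over *one student*.

No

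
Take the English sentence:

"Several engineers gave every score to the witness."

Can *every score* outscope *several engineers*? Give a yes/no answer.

Both DPs are arguments of the same predicate; there is no clause or island boundary between them.
No island intervenes, so both surface and inverse scope are derivable.
The sentence is scopally ambiguous between *several engineers* > *every score* and *every score* > *several engineers*.

Yes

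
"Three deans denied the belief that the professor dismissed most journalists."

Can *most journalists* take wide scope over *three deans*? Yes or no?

*most journalists* occurs within the complex NP *the belief that the professor dismissed most journalists*.
The Complex NP Constraint bars QR out of the complement clause of a noun.
Hence only narrow scope for *most journalists* (under *three deans*) survives.

No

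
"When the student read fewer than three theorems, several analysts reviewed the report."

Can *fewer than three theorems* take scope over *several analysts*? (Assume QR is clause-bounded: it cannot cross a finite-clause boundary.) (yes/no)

No

*fewer than three theorems* is embedded in the adjunct clause *when the student read fewer than three theorems*.
Adjunct clauses are scope islands: a quantifier inside an adjunct cannot raise into the matrix clause.
There is no licit LF on which *fewer than three theorems* c-commands *several analysts*.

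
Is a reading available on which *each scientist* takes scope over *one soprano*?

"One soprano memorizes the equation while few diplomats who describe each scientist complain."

No

*each scientist* occurs within the relative clause *who describe each scientist*, which is itself inside the adjunct *while few diplomats who describe each scientist complain*.
Two island boundaries intervene — the relative clause and the adjunct. Either alone would block QR.
The inverse ordering *each scientist* > *one soprano* is therefore underivable.
(Only the surface reading survives: one fixed soprano with respect to all the relevant scientists.)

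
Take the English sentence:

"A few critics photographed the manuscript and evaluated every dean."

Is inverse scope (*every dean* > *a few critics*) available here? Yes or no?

*every dean* sits inside one conjunct of the coordinate structure (*evaluated every dean*).
A quantifier cannot raise out of one conjunct of a coordination across the whole coordinate structure — the CSC applies to QR.
So *every dean* cannot raise to a position above *a few critics*.

No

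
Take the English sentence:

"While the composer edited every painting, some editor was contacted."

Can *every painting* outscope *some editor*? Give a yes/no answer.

Structurally, *every painting* is inside the adjunct clause *while the composer edited every painting*.
Adjuncts are opaque for quantifier raising; a quantifier in an adjunct stays inside it.
So the wide-scope reading for *every painting* is blocked.

No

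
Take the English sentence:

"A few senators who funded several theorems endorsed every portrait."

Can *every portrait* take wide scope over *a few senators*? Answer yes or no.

Yes

The RC *who funded several theorems* is an island, but *every portrait* is not inside it — it is the matrix object, a clausemate of *a few senators*.
With no island boundary between them, the object can take inverse scope over the subject via ordinary QR within the clause.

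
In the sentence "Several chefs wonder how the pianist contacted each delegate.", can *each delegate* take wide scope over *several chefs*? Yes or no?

No

*each delegate* sits inside the embedded question *how the pianist contacted each delegate*.
The wh-island constraint blocks QR out of an embedded interrogative.
*each delegate* is confined to the island and cannot take scope over *several chefs*.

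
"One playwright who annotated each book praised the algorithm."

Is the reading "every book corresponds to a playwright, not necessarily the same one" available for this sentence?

No

This is the *each book* > *one playwright* reading.
*each book* occurs within the relative clause *who annotated each book*.
A relative clause is a scope island — quantifier raising cannot cross its boundary.
The inverse ordering *each book* > *one playwright* is therefore underivable.
(Only the surface reading survives: one fixed playwright with respect to all the relevant books.)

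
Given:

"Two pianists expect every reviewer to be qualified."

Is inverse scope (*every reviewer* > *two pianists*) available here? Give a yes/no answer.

Yes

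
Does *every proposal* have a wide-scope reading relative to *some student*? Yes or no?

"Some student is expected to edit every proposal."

Yes

*every proposal* is inside a raising infinitive, which is transparent to QR (no CP barrier), so it behaves as a matrix argument.
Since no island is crossed, the inverse ordering is licensed alongside surface scope.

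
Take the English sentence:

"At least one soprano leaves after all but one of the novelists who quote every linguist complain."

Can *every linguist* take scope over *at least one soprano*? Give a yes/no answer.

No

*every linguist* is embedded in the relative clause *who quote every linguist*, which is itself inside the adjunct *after all but one of the novelists who quote every linguist complain*.
Two island boundaries intervene — the relative clause and the adjunct. Either alone would block QR.
So the wide-scope reading for *every linguist* is blocked.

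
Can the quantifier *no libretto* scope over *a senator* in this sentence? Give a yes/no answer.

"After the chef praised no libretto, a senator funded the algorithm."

The DP *no libretto* is contained in the adjunct clause *after the chef praised no libretto*.
Scope out of an adjunct clause is unavailable: QR respects the adjunct-island constraint.
There is no licit LF on which *no libretto* c-commands *a senator*.

No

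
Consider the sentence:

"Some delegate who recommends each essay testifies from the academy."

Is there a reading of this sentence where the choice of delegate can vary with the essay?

The paraphrase describes the scope ordering *each essay* > *some delegate*.
The DP *each essay* is contained in the relative clause *who recommends each essay*.
Quantifiers inside a relative clause are trapped there; the RC boundary blocks QR.
Hence only narrow scope for *each essay* (under *some delegate*) survives.

No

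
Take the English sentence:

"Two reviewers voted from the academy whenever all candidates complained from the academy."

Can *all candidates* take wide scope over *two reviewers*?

No

*all candidates* sits inside the adjunct clause *whenever all candidates complained from the academy*.
Since the clause is an adjunct (not a complement), the Adjunct Condition blocks QR across its edge.
*all candidates* is confined to the island and cannot take scope over *two reviewers*.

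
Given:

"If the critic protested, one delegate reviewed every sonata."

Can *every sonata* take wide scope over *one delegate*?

The adjunct island is irrelevant here — *every sonata* and *one delegate* are both in the matrix clause.
With no island boundary between them, the object can take inverse scope over the subject via ordinary QR within the clause.
The sentence is scopally ambiguous between *one delegate* > *every sonata* and *every sonata* > *one delegate*.

Yes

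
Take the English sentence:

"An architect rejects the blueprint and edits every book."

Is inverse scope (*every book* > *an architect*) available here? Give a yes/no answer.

No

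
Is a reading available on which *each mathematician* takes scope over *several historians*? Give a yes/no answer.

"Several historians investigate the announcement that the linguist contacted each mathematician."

The DP *each mathematician* is contained in the complex NP *the announcement that the linguist contacted each mathematician*.
Noun-complement clauses are scope islands (the Complex NP Constraint): a quantifier inside one cannot scope into the matrix.
So *each mathematician* cannot raise high enough to outscope *several historians*; only the surface ordering *several historians* > *each mathematician* is available.

No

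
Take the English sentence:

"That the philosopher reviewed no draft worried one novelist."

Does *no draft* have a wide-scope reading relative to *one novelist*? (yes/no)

No

*no draft* occurs within the sentential subject *that the philosopher reviewed no draft*.
Subjects — clausal subjects included — are islands for extraction, and QR is no exception.
*no draft* > *one novelist* would require crossing that boundary, which is illicit.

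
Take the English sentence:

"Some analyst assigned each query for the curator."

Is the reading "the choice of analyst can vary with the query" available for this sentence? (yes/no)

This is the *each query* > *some analyst* reading.
Both DPs are arguments of the same predicate; there is no clause or island boundary between them.
QR within a single clause is free, so the lower quantifier may take scope over the higher one.

Yes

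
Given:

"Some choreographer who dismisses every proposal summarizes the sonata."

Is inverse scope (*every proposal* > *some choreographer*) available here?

No

Structurally, *every proposal* is inside the relative clause *who dismisses every proposal*.
Quantifiers inside a relative clause are trapped there; the RC boundary blocks QR.
There is no licit LF on which *every proposal* c-commands *some choreographer*.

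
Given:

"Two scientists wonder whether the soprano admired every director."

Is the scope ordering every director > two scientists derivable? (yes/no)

No

The DP *every director* is contained in the embedded question *whether the soprano admired every director*.
An indirect question is a wh-island; the filled [Spec,CP] blocks QR across the CP edge.
*every director* is confined to the island and cannot take scope over *two scientists*.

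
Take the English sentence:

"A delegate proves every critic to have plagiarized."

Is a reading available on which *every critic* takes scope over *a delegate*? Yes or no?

Yes

*every critic* is an ECM subject; ECM complements are not islands, and the embedded quantifier may take matrix scope.
No island intervenes, so both surface and inverse scope are derivable.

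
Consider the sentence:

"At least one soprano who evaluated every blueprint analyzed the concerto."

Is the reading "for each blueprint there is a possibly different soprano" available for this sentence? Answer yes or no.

No

The described interpretation is the *every blueprint* > *at least one soprano* scoping.
The target quantifier *every blueprint* is part of the relative clause *who evaluated every blueprint*.
A relative clause is a scope island — quantifier raising cannot cross its boundary.
Hence only narrow scope for *every blueprint* (under *at least one soprano*) survives.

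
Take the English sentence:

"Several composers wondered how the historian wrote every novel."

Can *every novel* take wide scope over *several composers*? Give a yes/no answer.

No

*every novel* occurs within the embedded question *how the historian wrote every novel*.
Embedded wh-clauses are opaque for QR, so the quantifier stays inside the question.
So *every novel* cannot raise to a position above *several composers*.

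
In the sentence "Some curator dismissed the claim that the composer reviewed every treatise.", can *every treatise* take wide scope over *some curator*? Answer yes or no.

*every treatise* sits inside the complex NP *the claim that the composer reviewed every treatise*.
The Complex NP Constraint bars QR out of the complement clause of a noun.
Hence only narrow scope for *every treatise* (under *some curator*) survives.

No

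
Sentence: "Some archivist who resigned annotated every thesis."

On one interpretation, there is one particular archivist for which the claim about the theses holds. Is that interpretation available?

Yes

The described interpretation is the *some archivist* > *every thesis* scoping.
Surface scope (*some archivist* > *every thesis*) is always derivable; islands only block QR, not in-situ interpretation.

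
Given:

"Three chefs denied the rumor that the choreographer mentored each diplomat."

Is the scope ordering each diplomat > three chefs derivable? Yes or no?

*each diplomat* sits inside the complex NP *the rumor that the choreographer mentored each diplomat*.
The complex NP is opaque for QR — the quantifier is frozen inside the noun's complement.
The inverse ordering *each diplomat* > *three chefs* is therefore underivable.

No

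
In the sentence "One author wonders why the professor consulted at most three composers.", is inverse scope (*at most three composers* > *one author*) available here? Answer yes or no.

The DP *at most three composers* is contained in the embedded question *why the professor consulted at most three composers*.
Embedded questions are wh-islands: a quantifier inside an indirect question cannot QR into the matrix clause.
*at most three composers* is confined to the island and cannot take scope over *one author*.

No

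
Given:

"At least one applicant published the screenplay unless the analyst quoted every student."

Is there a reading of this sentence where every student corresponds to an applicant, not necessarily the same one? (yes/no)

The paraphrase describes the scope ordering *every student* > *at least one applicant*.
*every student* occurs within the adjunct clause *unless the analyst quoted every student*.
Since the clause is an adjunct (not a complement), the Adjunct Condition blocks QR across its edge.
So *every student* cannot raise to a position above *at least one applicant*.

No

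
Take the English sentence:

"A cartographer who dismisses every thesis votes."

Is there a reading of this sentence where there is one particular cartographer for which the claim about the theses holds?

That reading corresponds to *a cartographer* > *every thesis*.
That is the surface-scope ordering, which is always one of the available readings — island constraints only ever restrict inverse scope.

Yes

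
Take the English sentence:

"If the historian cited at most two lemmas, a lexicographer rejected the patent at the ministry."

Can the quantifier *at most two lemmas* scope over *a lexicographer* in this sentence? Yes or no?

The DP *at most two lemmas* is contained in the adjunct clause *if the historian cited at most two lemmas*.
Adverbial clauses are not L-marked, so they are barriers for QR — the quantifier cannot escape the adjunct.
*at most two lemmas* > *a lexicographer* would require crossing that boundary, which is illicit.

No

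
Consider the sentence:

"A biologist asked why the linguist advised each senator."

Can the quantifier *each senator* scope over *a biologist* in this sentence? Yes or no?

No

*each senator* sits inside the embedded question *why the linguist advised each senator*.
QR across an interrogative CP boundary is ruled out as a wh-island violation.
The inverse ordering *each senator* > *a biologist* is therefore underivable.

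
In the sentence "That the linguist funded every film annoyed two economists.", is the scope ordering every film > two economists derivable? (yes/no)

No

The target quantifier *every film* is part of the sentential subject *that the linguist funded every film*.
Clausal subjects are scope islands; QR from inside the subject into the matrix is barred.
So the wide-scope reading for *every film* is blocked.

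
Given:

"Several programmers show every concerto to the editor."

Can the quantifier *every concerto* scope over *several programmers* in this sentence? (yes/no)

Yes

*every concerto* is the matrix object and *several programmers* the matrix subject; the two are clausemates.
Since no island is crossed, the inverse ordering is licensed alongside surface scope.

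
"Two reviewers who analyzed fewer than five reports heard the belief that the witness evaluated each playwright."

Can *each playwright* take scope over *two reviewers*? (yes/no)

No

*each playwright* sits inside the complex NP *the belief that the witness evaluated each playwright*.
The Complex NP Constraint bars QR out of the complement clause of a noun.
So *each playwright* cannot raise to a position above *two reviewers*.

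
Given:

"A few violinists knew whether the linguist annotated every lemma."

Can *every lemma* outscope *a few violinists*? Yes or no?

No

Structurally, *every lemma* is inside the embedded question *whether the linguist annotated every lemma*.
Embedded questions are wh-islands: a quantifier inside an indirect question cannot QR into the matrix clause.
Hence only narrow scope for *every lemma* (under *a few violinists*) survives.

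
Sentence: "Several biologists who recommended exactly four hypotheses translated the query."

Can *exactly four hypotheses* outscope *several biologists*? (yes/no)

No

The target quantifier *exactly four hypotheses* is part of the relative clause *who recommended exactly four hypotheses*.
The relative clause forms an island for QR, so the quantifier is confined to the head noun's restrictor.
So *exactly four hypotheses* cannot raise to a position above *several biologists*.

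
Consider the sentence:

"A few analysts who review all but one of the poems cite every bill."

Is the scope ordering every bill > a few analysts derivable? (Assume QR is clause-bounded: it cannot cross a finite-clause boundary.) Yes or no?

Yes

The relative clause *who review all but one of the poems* modifies *a few analysts*, but *every bill* is not inside that relative clause — it is an argument of the matrix verb.
Nothing blocks QR of the lower DP to a position above the higher one, so inverse scope is available.
So *every bill* > *a few analysts* is among the available readings.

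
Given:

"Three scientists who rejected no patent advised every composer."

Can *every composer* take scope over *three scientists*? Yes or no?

The relative clause *who rejected no patent* modifies *three scientists*, but *every composer* is not inside that relative clause — it is an argument of the matrix verb.
Clause-internal QR can adjoin the lower DP above the subject, yielding the inverse reading.

Yes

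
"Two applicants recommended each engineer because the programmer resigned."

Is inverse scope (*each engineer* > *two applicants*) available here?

*each engineer* is a matrix argument; the adjunct is an island but the target quantifier is outside it.
With no island boundary between them, the object can take inverse scope over the subject via ordinary QR within the clause.

Yes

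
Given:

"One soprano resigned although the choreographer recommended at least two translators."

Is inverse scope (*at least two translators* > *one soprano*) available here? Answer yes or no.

Structurally, *at least two translators* is inside the adjunct clause *although the choreographer recommended at least two translators*.
Scope out of an adjunct clause is unavailable: QR respects the adjunct-island constraint.
There is no licit LF on which *at least two translators* c-commands *one soprano*.

No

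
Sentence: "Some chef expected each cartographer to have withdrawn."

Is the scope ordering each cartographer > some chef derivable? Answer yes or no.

Yes

*each cartographer* is the subject of an ECM infinitive — the infinitival complement of an ECM verb is not a scope island, so *each cartographer* can raise into the matrix clause.
Clause-internal QR can adjoin the lower DP above the subject, yielding the inverse reading.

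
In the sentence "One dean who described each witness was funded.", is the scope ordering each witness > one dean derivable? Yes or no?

No

The target quantifier *each witness* is part of the relative clause *who described each witness*.
The relative clause forms an island for QR, so the quantifier is confined to the head noun's restrictor.
*each witness* > *one dean* would require crossing that boundary, which is illicit.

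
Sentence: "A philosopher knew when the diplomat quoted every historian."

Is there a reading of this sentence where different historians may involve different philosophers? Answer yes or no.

The paraphrase describes the scope ordering *every historian* > *a philosopher*.
The target quantifier *every historian* is part of the embedded question *when the diplomat quoted every historian*.
Embedded wh-clauses are opaque for QR, so the quantifier stays inside the question.
The inverse ordering *every historian* > *a philosopher* is therefore underivable.

No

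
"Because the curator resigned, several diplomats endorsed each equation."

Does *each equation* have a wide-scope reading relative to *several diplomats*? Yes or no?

The adjunct island is irrelevant here — *each equation* and *several diplomats* are both in the matrix clause.
With no island boundary between them, the object can take inverse scope over the subject via ordinary QR within the clause.
Both orderings are possible: *several diplomats* > *each equation* and *each equation* > *several diplomats*.

Yes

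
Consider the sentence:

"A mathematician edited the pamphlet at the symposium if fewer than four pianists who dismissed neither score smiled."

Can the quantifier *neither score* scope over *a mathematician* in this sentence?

No

*neither score* is embedded in the relative clause *who dismissed neither score*, which is itself inside the adjunct *if fewer than four pianists who dismissed neither score smiled*.
Nested islands: the RC island is itself inside an adjunct island, so wide scope is doubly excluded.
Hence only narrow scope for *neither score* (under *a mathematician*) survives.
(Only the surface reading survives: one fixed mathematician with respect to all the relevant scores.)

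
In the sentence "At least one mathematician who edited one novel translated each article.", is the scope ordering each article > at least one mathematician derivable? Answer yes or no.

Yes

*each article* sits in the matrix clause, not in the relative clause on *at least one mathematician*.
Since no island is crossed, the inverse ordering is licensed alongside surface scope.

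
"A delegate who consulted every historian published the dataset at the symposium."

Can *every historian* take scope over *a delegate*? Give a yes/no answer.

The DP *every historian* is contained in the relative clause *who consulted every historian*.
Relative clauses block scope extraction: QR cannot target a position outside the modified NP.
*every historian* > *a delegate* would require crossing that boundary, which is illicit.
(Only the surface reading survives: one fixed delegate with respect to all the relevant historians.)

No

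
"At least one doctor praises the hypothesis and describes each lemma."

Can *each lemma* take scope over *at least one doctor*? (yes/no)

The target quantifier *each lemma* is part of one conjunct of the coordinate structure (*describes each lemma*).
A quantifier cannot raise out of one conjunct of a coordination across the whole coordinate structure — the CSC applies to QR.
So the wide-scope reading for *each lemma* is blocked.

No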